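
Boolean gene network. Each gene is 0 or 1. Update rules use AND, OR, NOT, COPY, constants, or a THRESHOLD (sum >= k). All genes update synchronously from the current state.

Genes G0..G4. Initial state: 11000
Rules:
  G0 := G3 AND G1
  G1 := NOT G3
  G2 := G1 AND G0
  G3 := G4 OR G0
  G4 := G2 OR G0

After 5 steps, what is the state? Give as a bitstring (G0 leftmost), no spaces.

Step 1: G0=G3&G1=0&1=0 G1=NOT G3=NOT 0=1 G2=G1&G0=1&1=1 G3=G4|G0=0|1=1 G4=G2|G0=0|1=1 -> 01111
Step 2: G0=G3&G1=1&1=1 G1=NOT G3=NOT 1=0 G2=G1&G0=1&0=0 G3=G4|G0=1|0=1 G4=G2|G0=1|0=1 -> 10011
Step 3: G0=G3&G1=1&0=0 G1=NOT G3=NOT 1=0 G2=G1&G0=0&1=0 G3=G4|G0=1|1=1 G4=G2|G0=0|1=1 -> 00011
Step 4: G0=G3&G1=1&0=0 G1=NOT G3=NOT 1=0 G2=G1&G0=0&0=0 G3=G4|G0=1|0=1 G4=G2|G0=0|0=0 -> 00010
Step 5: G0=G3&G1=1&0=0 G1=NOT G3=NOT 1=0 G2=G1&G0=0&0=0 G3=G4|G0=0|0=0 G4=G2|G0=0|0=0 -> 00000

00000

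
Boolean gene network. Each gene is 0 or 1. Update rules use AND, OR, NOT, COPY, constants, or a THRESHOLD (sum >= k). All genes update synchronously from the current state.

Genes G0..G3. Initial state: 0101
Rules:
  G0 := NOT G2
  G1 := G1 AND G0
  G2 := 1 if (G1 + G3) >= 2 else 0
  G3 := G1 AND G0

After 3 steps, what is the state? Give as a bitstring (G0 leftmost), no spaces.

Step 1: G0=NOT G2=NOT 0=1 G1=G1&G0=1&0=0 G2=(1+1>=2)=1 G3=G1&G0=1&0=0 -> 1010
Step 2: G0=NOT G2=NOT 1=0 G1=G1&G0=0&1=0 G2=(0+0>=2)=0 G3=G1&G0=0&1=0 -> 0000
Step 3: G0=NOT G2=NOT 0=1 G1=G1&G0=0&0=0 G2=(0+0>=2)=0 G3=G1&G0=0&0=0 -> 1000

1000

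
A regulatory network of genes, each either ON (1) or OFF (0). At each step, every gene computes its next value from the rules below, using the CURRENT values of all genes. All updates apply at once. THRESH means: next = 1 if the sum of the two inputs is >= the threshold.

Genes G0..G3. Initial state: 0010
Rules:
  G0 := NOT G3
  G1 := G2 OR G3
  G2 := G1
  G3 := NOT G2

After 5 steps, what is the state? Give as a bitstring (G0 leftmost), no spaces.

Step 1: G0=NOT G3=NOT 0=1 G1=G2|G3=1|0=1 G2=G1=0 G3=NOT G2=NOT 1=0 -> 1100
Step 2: G0=NOT G3=NOT 0=1 G1=G2|G3=0|0=0 G2=G1=1 G3=NOT G2=NOT 0=1 -> 1011
Step 3: G0=NOT G3=NOT 1=0 G1=G2|G3=1|1=1 G2=G1=0 G3=NOT G2=NOT 1=0 -> 0100
Step 4: G0=NOT G3=NOT 0=1 G1=G2|G3=0|0=0 G2=G1=1 G3=NOT G2=NOT 0=1 -> 1011
Step 5: G0=NOT G3=NOT 1=0 G1=G2|G3=1|1=1 G2=G1=0 G3=NOT G2=NOT 1=0 -> 0100

0100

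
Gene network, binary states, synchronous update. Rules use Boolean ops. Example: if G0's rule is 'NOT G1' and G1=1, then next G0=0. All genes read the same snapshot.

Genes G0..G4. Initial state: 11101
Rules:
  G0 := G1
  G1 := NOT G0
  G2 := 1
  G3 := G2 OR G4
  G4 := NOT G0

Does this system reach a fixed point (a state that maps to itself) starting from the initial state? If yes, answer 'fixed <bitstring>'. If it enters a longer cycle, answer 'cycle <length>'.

Answer: cycle 4

Derivation:
Step 0: 11101
Step 1: G0=G1=1 G1=NOT G0=NOT 1=0 G2=1(const) G3=G2|G4=1|1=1 G4=NOT G0=NOT 1=0 -> 10110
Step 2: G0=G1=0 G1=NOT G0=NOT 1=0 G2=1(const) G3=G2|G4=1|0=1 G4=NOT G0=NOT 1=0 -> 00110
Step 3: G0=G1=0 G1=NOT G0=NOT 0=1 G2=1(const) G3=G2|G4=1|0=1 G4=NOT G0=NOT 0=1 -> 01111
Step 4: G0=G1=1 G1=NOT G0=NOT 0=1 G2=1(const) G3=G2|G4=1|1=1 G4=NOT G0=NOT 0=1 -> 11111
Step 5: G0=G1=1 G1=NOT G0=NOT 1=0 G2=1(const) G3=G2|G4=1|1=1 G4=NOT G0=NOT 1=0 -> 10110
Cycle of length 4 starting at step 1 -> no fixed point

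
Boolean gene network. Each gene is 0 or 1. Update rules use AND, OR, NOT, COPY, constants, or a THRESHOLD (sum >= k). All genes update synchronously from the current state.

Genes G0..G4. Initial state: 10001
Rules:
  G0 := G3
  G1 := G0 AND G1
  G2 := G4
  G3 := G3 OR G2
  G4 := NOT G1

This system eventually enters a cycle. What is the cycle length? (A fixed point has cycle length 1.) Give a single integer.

Answer: 1

Derivation:
Step 0: 10001
Step 1: G0=G3=0 G1=G0&G1=1&0=0 G2=G4=1 G3=G3|G2=0|0=0 G4=NOT G1=NOT 0=1 -> 00101
Step 2: G0=G3=0 G1=G0&G1=0&0=0 G2=G4=1 G3=G3|G2=0|1=1 G4=NOT G1=NOT 0=1 -> 00111
Step 3: G0=G3=1 G1=G0&G1=0&0=0 G2=G4=1 G3=G3|G2=1|1=1 G4=NOT G1=NOT 0=1 -> 10111
Step 4: G0=G3=1 G1=G0&G1=1&0=0 G2=G4=1 G3=G3|G2=1|1=1 G4=NOT G1=NOT 0=1 -> 10111
State from step 4 equals state from step 3 -> cycle length 1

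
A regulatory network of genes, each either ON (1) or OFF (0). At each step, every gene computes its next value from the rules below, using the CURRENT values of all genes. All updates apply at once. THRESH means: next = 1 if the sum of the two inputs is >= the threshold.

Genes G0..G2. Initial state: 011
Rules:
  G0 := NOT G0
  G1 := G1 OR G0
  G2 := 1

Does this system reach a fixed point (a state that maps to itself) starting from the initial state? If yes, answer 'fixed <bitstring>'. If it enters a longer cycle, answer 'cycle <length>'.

Step 0: 011
Step 1: G0=NOT G0=NOT 0=1 G1=G1|G0=1|0=1 G2=1(const) -> 111
Step 2: G0=NOT G0=NOT 1=0 G1=G1|G0=1|1=1 G2=1(const) -> 011
Cycle of length 2 starting at step 0 -> no fixed point

Answer: cycle 2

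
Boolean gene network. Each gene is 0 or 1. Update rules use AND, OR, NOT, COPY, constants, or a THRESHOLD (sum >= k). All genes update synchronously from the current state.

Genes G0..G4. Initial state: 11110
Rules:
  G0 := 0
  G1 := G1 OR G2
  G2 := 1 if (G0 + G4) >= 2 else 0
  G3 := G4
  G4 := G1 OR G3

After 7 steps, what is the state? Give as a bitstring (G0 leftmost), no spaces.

Step 1: G0=0(const) G1=G1|G2=1|1=1 G2=(1+0>=2)=0 G3=G4=0 G4=G1|G3=1|1=1 -> 01001
Step 2: G0=0(const) G1=G1|G2=1|0=1 G2=(0+1>=2)=0 G3=G4=1 G4=G1|G3=1|0=1 -> 01011
Step 3: G0=0(const) G1=G1|G2=1|0=1 G2=(0+1>=2)=0 G3=G4=1 G4=G1|G3=1|1=1 -> 01011
Step 4: G0=0(const) G1=G1|G2=1|0=1 G2=(0+1>=2)=0 G3=G4=1 G4=G1|G3=1|1=1 -> 01011
Step 5: G0=0(const) G1=G1|G2=1|0=1 G2=(0+1>=2)=0 G3=G4=1 G4=G1|G3=1|1=1 -> 01011
Step 6: G0=0(const) G1=G1|G2=1|0=1 G2=(0+1>=2)=0 G3=G4=1 G4=G1|G3=1|1=1 -> 01011
Step 7: G0=0(const) G1=G1|G2=1|0=1 G2=(0+1>=2)=0 G3=G4=1 G4=G1|G3=1|1=1 -> 01011

01011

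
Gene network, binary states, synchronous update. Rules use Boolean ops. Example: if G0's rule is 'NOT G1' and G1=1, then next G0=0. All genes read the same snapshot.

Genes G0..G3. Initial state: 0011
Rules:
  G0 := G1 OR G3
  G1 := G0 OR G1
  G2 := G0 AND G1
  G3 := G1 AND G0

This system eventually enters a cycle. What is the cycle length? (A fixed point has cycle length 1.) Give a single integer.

Step 0: 0011
Step 1: G0=G1|G3=0|1=1 G1=G0|G1=0|0=0 G2=G0&G1=0&0=0 G3=G1&G0=0&0=0 -> 1000
Step 2: G0=G1|G3=0|0=0 G1=G0|G1=1|0=1 G2=G0&G1=1&0=0 G3=G1&G0=0&1=0 -> 0100
Step 3: G0=G1|G3=1|0=1 G1=G0|G1=0|1=1 G2=G0&G1=0&1=0 G3=G1&G0=1&0=0 -> 1100
Step 4: G0=G1|G3=1|0=1 G1=G0|G1=1|1=1 G2=G0&G1=1&1=1 G3=G1&G0=1&1=1 -> 1111
Step 5: G0=G1|G3=1|1=1 G1=G0|G1=1|1=1 G2=G0&G1=1&1=1 G3=G1&G0=1&1=1 -> 1111
State from step 5 equals state from step 4 -> cycle length 1

Answer: 1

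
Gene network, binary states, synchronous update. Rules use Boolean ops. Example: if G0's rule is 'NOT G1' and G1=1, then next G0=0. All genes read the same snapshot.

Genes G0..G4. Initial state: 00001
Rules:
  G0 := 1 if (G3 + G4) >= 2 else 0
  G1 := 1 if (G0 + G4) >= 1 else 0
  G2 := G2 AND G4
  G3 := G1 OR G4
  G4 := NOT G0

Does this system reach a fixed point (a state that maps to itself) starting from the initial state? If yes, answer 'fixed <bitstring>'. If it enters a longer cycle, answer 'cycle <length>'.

Answer: cycle 4

Derivation:
Step 0: 00001
Step 1: G0=(0+1>=2)=0 G1=(0+1>=1)=1 G2=G2&G4=0&1=0 G3=G1|G4=0|1=1 G4=NOT G0=NOT 0=1 -> 01011
Step 2: G0=(1+1>=2)=1 G1=(0+1>=1)=1 G2=G2&G4=0&1=0 G3=G1|G4=1|1=1 G4=NOT G0=NOT 0=1 -> 11011
Step 3: G0=(1+1>=2)=1 G1=(1+1>=1)=1 G2=G2&G4=0&1=0 G3=G1|G4=1|1=1 G4=NOT G0=NOT 1=0 -> 11010
Step 4: G0=(1+0>=2)=0 G1=(1+0>=1)=1 G2=G2&G4=0&0=0 G3=G1|G4=1|0=1 G4=NOT G0=NOT 1=0 -> 01010
Step 5: G0=(1+0>=2)=0 G1=(0+0>=1)=0 G2=G2&G4=0&0=0 G3=G1|G4=1|0=1 G4=NOT G0=NOT 0=1 -> 00011
Step 6: G0=(1+1>=2)=1 G1=(0+1>=1)=1 G2=G2&G4=0&1=0 G3=G1|G4=0|1=1 G4=NOT G0=NOT 0=1 -> 11011
Cycle of length 4 starting at step 2 -> no fixed point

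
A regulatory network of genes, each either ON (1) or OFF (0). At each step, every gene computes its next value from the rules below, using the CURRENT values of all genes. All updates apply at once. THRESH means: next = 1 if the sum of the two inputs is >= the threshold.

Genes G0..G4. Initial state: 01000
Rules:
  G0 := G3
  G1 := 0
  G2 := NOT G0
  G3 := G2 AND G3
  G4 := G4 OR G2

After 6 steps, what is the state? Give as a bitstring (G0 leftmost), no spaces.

Step 1: G0=G3=0 G1=0(const) G2=NOT G0=NOT 0=1 G3=G2&G3=0&0=0 G4=G4|G2=0|0=0 -> 00100
Step 2: G0=G3=0 G1=0(const) G2=NOT G0=NOT 0=1 G3=G2&G3=1&0=0 G4=G4|G2=0|1=1 -> 00101
Step 3: G0=G3=0 G1=0(const) G2=NOT G0=NOT 0=1 G3=G2&G3=1&0=0 G4=G4|G2=1|1=1 -> 00101
Step 4: G0=G3=0 G1=0(const) G2=NOT G0=NOT 0=1 G3=G2&G3=1&0=0 G4=G4|G2=1|1=1 -> 00101
Step 5: G0=G3=0 G1=0(const) G2=NOT G0=NOT 0=1 G3=G2&G3=1&0=0 G4=G4|G2=1|1=1 -> 00101
Step 6: G0=G3=0 G1=0(const) G2=NOT G0=NOT 0=1 G3=G2&G3=1&0=0 G4=G4|G2=1|1=1 -> 00101

00101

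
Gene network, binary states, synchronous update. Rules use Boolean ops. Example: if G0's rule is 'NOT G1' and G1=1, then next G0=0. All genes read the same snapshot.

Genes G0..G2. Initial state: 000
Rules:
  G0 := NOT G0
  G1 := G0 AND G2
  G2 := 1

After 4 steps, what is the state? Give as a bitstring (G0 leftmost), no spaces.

Step 1: G0=NOT G0=NOT 0=1 G1=G0&G2=0&0=0 G2=1(const) -> 101
Step 2: G0=NOT G0=NOT 1=0 G1=G0&G2=1&1=1 G2=1(const) -> 011
Step 3: G0=NOT G0=NOT 0=1 G1=G0&G2=0&1=0 G2=1(const) -> 101
Step 4: G0=NOT G0=NOT 1=0 G1=G0&G2=1&1=1 G2=1(const) -> 011

011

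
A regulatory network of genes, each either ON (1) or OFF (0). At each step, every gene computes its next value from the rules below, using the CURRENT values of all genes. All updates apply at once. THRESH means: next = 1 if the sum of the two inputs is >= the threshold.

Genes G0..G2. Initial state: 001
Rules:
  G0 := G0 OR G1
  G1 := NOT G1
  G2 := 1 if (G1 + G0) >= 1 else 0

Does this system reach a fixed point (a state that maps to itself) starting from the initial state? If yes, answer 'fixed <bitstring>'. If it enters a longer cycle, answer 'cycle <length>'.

Answer: cycle 2

Derivation:
Step 0: 001
Step 1: G0=G0|G1=0|0=0 G1=NOT G1=NOT 0=1 G2=(0+0>=1)=0 -> 010
Step 2: G0=G0|G1=0|1=1 G1=NOT G1=NOT 1=0 G2=(1+0>=1)=1 -> 101
Step 3: G0=G0|G1=1|0=1 G1=NOT G1=NOT 0=1 G2=(0+1>=1)=1 -> 111
Step 4: G0=G0|G1=1|1=1 G1=NOT G1=NOT 1=0 G2=(1+1>=1)=1 -> 101
Cycle of length 2 starting at step 2 -> no fixed point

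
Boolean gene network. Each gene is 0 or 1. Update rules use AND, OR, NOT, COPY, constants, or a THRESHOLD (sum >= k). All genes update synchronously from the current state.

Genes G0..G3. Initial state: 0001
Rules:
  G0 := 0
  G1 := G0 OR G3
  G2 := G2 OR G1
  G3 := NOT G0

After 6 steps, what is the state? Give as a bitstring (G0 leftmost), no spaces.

Step 1: G0=0(const) G1=G0|G3=0|1=1 G2=G2|G1=0|0=0 G3=NOT G0=NOT 0=1 -> 0101
Step 2: G0=0(const) G1=G0|G3=0|1=1 G2=G2|G1=0|1=1 G3=NOT G0=NOT 0=1 -> 0111
Step 3: G0=0(const) G1=G0|G3=0|1=1 G2=G2|G1=1|1=1 G3=NOT G0=NOT 0=1 -> 0111
Step 4: G0=0(const) G1=G0|G3=0|1=1 G2=G2|G1=1|1=1 G3=NOT G0=NOT 0=1 -> 0111
Step 5: G0=0(const) G1=G0|G3=0|1=1 G2=G2|G1=1|1=1 G3=NOT G0=NOT 0=1 -> 0111
Step 6: G0=0(const) G1=G0|G3=0|1=1 G2=G2|G1=1|1=1 G3=NOT G0=NOT 0=1 -> 0111

0111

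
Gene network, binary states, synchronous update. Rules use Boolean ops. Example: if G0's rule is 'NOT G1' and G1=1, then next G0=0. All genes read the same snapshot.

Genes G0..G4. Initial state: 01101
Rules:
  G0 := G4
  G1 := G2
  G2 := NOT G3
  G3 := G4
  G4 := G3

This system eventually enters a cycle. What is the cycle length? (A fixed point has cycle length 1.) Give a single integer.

Step 0: 01101
Step 1: G0=G4=1 G1=G2=1 G2=NOT G3=NOT 0=1 G3=G4=1 G4=G3=0 -> 11110
Step 2: G0=G4=0 G1=G2=1 G2=NOT G3=NOT 1=0 G3=G4=0 G4=G3=1 -> 01001
Step 3: G0=G4=1 G1=G2=0 G2=NOT G3=NOT 0=1 G3=G4=1 G4=G3=0 -> 10110
Step 4: G0=G4=0 G1=G2=1 G2=NOT G3=NOT 1=0 G3=G4=0 G4=G3=1 -> 01001
State from step 4 equals state from step 2 -> cycle length 2

Answer: 2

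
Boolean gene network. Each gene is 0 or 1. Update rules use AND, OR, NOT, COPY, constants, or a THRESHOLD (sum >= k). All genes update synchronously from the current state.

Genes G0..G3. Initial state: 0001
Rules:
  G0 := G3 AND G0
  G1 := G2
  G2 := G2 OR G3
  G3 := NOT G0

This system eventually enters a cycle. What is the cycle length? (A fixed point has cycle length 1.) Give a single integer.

Step 0: 0001
Step 1: G0=G3&G0=1&0=0 G1=G2=0 G2=G2|G3=0|1=1 G3=NOT G0=NOT 0=1 -> 0011
Step 2: G0=G3&G0=1&0=0 G1=G2=1 G2=G2|G3=1|1=1 G3=NOT G0=NOT 0=1 -> 0111
Step 3: G0=G3&G0=1&0=0 G1=G2=1 G2=G2|G3=1|1=1 G3=NOT G0=NOT 0=1 -> 0111
State from step 3 equals state from step 2 -> cycle length 1

Answer: 1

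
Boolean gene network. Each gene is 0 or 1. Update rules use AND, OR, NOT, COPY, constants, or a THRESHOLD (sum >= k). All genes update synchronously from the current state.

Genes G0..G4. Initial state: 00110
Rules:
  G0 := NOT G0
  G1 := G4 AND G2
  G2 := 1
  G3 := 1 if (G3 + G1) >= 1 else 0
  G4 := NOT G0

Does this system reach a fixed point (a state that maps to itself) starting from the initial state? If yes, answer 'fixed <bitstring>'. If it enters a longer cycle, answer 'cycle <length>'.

Answer: cycle 2

Derivation:
Step 0: 00110
Step 1: G0=NOT G0=NOT 0=1 G1=G4&G2=0&1=0 G2=1(const) G3=(1+0>=1)=1 G4=NOT G0=NOT 0=1 -> 10111
Step 2: G0=NOT G0=NOT 1=0 G1=G4&G2=1&1=1 G2=1(const) G3=(1+0>=1)=1 G4=NOT G0=NOT 1=0 -> 01110
Step 3: G0=NOT G0=NOT 0=1 G1=G4&G2=0&1=0 G2=1(const) G3=(1+1>=1)=1 G4=NOT G0=NOT 0=1 -> 10111
Cycle of length 2 starting at step 1 -> no fixed point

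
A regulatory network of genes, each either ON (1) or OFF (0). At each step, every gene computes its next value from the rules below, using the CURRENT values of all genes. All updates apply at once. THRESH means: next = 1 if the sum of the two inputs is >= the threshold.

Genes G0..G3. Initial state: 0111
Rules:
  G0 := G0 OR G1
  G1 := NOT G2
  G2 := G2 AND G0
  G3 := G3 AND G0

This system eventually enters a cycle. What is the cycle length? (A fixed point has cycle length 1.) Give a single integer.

Step 0: 0111
Step 1: G0=G0|G1=0|1=1 G1=NOT G2=NOT 1=0 G2=G2&G0=1&0=0 G3=G3&G0=1&0=0 -> 1000
Step 2: G0=G0|G1=1|0=1 G1=NOT G2=NOT 0=1 G2=G2&G0=0&1=0 G3=G3&G0=0&1=0 -> 1100
Step 3: G0=G0|G1=1|1=1 G1=NOT G2=NOT 0=1 G2=G2&G0=0&1=0 G3=G3&G0=0&1=0 -> 1100
State from step 3 equals state from step 2 -> cycle length 1

Answer: 1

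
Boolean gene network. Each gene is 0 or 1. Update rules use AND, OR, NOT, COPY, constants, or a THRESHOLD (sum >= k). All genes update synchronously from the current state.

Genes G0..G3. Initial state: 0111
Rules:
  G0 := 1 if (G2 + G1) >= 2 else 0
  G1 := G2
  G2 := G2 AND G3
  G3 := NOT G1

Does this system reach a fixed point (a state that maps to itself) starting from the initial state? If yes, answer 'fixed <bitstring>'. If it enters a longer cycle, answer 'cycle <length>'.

Step 0: 0111
Step 1: G0=(1+1>=2)=1 G1=G2=1 G2=G2&G3=1&1=1 G3=NOT G1=NOT 1=0 -> 1110
Step 2: G0=(1+1>=2)=1 G1=G2=1 G2=G2&G3=1&0=0 G3=NOT G1=NOT 1=0 -> 1100
Step 3: G0=(0+1>=2)=0 G1=G2=0 G2=G2&G3=0&0=0 G3=NOT G1=NOT 1=0 -> 0000
Step 4: G0=(0+0>=2)=0 G1=G2=0 G2=G2&G3=0&0=0 G3=NOT G1=NOT 0=1 -> 0001
Step 5: G0=(0+0>=2)=0 G1=G2=0 G2=G2&G3=0&1=0 G3=NOT G1=NOT 0=1 -> 0001
Fixed point reached at step 4: 0001

Answer: fixed 0001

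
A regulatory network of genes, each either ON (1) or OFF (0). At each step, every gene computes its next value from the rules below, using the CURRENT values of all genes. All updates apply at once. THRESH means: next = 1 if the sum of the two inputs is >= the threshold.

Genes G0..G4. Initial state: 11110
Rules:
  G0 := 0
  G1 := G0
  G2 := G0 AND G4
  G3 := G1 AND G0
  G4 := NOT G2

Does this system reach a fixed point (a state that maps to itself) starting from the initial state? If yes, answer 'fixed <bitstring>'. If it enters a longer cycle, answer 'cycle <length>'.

Answer: fixed 00001

Derivation:
Step 0: 11110
Step 1: G0=0(const) G1=G0=1 G2=G0&G4=1&0=0 G3=G1&G0=1&1=1 G4=NOT G2=NOT 1=0 -> 01010
Step 2: G0=0(const) G1=G0=0 G2=G0&G4=0&0=0 G3=G1&G0=1&0=0 G4=NOT G2=NOT 0=1 -> 00001
Step 3: G0=0(const) G1=G0=0 G2=G0&G4=0&1=0 G3=G1&G0=0&0=0 G4=NOT G2=NOT 0=1 -> 00001
Fixed point reached at step 2: 00001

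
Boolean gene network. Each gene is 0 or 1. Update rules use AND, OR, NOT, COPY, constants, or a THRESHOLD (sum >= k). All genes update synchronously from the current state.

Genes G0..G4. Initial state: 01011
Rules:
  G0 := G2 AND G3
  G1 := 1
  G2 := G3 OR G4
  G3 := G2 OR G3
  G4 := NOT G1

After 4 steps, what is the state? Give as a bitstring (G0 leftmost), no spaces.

Step 1: G0=G2&G3=0&1=0 G1=1(const) G2=G3|G4=1|1=1 G3=G2|G3=0|1=1 G4=NOT G1=NOT 1=0 -> 01110
Step 2: G0=G2&G3=1&1=1 G1=1(const) G2=G3|G4=1|0=1 G3=G2|G3=1|1=1 G4=NOT G1=NOT 1=0 -> 11110
Step 3: G0=G2&G3=1&1=1 G1=1(const) G2=G3|G4=1|0=1 G3=G2|G3=1|1=1 G4=NOT G1=NOT 1=0 -> 11110
Step 4: G0=G2&G3=1&1=1 G1=1(const) G2=G3|G4=1|0=1 G3=G2|G3=1|1=1 G4=NOT G1=NOT 1=0 -> 11110

11110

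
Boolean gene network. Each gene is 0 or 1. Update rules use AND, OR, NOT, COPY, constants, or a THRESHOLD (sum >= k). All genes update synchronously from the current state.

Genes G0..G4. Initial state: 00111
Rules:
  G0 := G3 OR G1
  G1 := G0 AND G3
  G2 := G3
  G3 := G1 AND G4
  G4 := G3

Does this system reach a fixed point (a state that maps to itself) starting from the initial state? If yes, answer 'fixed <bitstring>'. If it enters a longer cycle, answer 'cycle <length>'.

Step 0: 00111
Step 1: G0=G3|G1=1|0=1 G1=G0&G3=0&1=0 G2=G3=1 G3=G1&G4=0&1=0 G4=G3=1 -> 10101
Step 2: G0=G3|G1=0|0=0 G1=G0&G3=1&0=0 G2=G3=0 G3=G1&G4=0&1=0 G4=G3=0 -> 00000
Step 3: G0=G3|G1=0|0=0 G1=G0&G3=0&0=0 G2=G3=0 G3=G1&G4=0&0=0 G4=G3=0 -> 00000
Fixed point reached at step 2: 00000

Answer: fixed 00000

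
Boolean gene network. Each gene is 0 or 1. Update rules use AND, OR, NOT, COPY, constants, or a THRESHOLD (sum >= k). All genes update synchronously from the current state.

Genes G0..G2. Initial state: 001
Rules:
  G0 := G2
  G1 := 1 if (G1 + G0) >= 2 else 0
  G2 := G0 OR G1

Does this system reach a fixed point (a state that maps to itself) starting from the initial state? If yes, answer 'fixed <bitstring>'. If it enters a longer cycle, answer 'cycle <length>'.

Answer: cycle 2

Derivation:
Step 0: 001
Step 1: G0=G2=1 G1=(0+0>=2)=0 G2=G0|G1=0|0=0 -> 100
Step 2: G0=G2=0 G1=(0+1>=2)=0 G2=G0|G1=1|0=1 -> 001
Cycle of length 2 starting at step 0 -> no fixed point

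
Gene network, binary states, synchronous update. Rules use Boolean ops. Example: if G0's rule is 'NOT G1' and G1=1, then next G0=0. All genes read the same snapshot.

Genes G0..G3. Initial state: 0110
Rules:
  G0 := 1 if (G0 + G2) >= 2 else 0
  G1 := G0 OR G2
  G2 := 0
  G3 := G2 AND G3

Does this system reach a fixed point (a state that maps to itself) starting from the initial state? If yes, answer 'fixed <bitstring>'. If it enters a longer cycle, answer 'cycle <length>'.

Answer: fixed 0000

Derivation:
Step 0: 0110
Step 1: G0=(0+1>=2)=0 G1=G0|G2=0|1=1 G2=0(const) G3=G2&G3=1&0=0 -> 0100
Step 2: G0=(0+0>=2)=0 G1=G0|G2=0|0=0 G2=0(const) G3=G2&G3=0&0=0 -> 0000
Step 3: G0=(0+0>=2)=0 G1=G0|G2=0|0=0 G2=0(const) G3=G2&G3=0&0=0 -> 0000
Fixed point reached at step 2: 0000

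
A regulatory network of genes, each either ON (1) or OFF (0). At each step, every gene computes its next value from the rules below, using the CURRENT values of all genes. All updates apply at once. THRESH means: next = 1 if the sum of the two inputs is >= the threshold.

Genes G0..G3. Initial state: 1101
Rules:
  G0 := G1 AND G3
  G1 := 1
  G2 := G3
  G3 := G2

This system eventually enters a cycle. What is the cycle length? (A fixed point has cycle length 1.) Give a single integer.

Answer: 2

Derivation:
Step 0: 1101
Step 1: G0=G1&G3=1&1=1 G1=1(const) G2=G3=1 G3=G2=0 -> 1110
Step 2: G0=G1&G3=1&0=0 G1=1(const) G2=G3=0 G3=G2=1 -> 0101
Step 3: G0=G1&G3=1&1=1 G1=1(const) G2=G3=1 G3=G2=0 -> 1110
State from step 3 equals state from step 1 -> cycle length 2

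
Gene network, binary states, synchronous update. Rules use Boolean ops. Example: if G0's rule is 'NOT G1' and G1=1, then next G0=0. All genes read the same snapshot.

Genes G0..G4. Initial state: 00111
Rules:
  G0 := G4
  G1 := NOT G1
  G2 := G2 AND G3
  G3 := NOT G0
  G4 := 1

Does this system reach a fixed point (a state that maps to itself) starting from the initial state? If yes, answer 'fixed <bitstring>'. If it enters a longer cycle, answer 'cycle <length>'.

Step 0: 00111
Step 1: G0=G4=1 G1=NOT G1=NOT 0=1 G2=G2&G3=1&1=1 G3=NOT G0=NOT 0=1 G4=1(const) -> 11111
Step 2: G0=G4=1 G1=NOT G1=NOT 1=0 G2=G2&G3=1&1=1 G3=NOT G0=NOT 1=0 G4=1(const) -> 10101
Step 3: G0=G4=1 G1=NOT G1=NOT 0=1 G2=G2&G3=1&0=0 G3=NOT G0=NOT 1=0 G4=1(const) -> 11001
Step 4: G0=G4=1 G1=NOT G1=NOT 1=0 G2=G2&G3=0&0=0 G3=NOT G0=NOT 1=0 G4=1(const) -> 10001
Step 5: G0=G4=1 G1=NOT G1=NOT 0=1 G2=G2&G3=0&0=0 G3=NOT G0=NOT 1=0 G4=1(const) -> 11001
Cycle of length 2 starting at step 3 -> no fixed point

Answer: cycle 2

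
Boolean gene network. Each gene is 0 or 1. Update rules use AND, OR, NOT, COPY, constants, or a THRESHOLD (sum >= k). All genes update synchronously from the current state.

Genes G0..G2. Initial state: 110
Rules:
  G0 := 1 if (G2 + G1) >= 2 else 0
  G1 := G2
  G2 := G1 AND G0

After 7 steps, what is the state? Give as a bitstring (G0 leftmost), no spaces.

Step 1: G0=(0+1>=2)=0 G1=G2=0 G2=G1&G0=1&1=1 -> 001
Step 2: G0=(1+0>=2)=0 G1=G2=1 G2=G1&G0=0&0=0 -> 010
Step 3: G0=(0+1>=2)=0 G1=G2=0 G2=G1&G0=1&0=0 -> 000
Step 4: G0=(0+0>=2)=0 G1=G2=0 G2=G1&G0=0&0=0 -> 000
Step 5: G0=(0+0>=2)=0 G1=G2=0 G2=G1&G0=0&0=0 -> 000
Step 6: G0=(0+0>=2)=0 G1=G2=0 G2=G1&G0=0&0=0 -> 000
Step 7: G0=(0+0>=2)=0 G1=G2=0 G2=G1&G0=0&0=0 -> 000

000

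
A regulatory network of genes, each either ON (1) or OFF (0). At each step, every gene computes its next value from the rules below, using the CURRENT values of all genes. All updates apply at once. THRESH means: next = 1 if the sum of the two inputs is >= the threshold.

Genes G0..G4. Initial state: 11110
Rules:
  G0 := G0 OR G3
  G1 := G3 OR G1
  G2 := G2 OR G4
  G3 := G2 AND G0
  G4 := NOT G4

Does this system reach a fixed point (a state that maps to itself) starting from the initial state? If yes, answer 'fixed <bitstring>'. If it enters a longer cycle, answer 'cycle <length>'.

Answer: cycle 2

Derivation:
Step 0: 11110
Step 1: G0=G0|G3=1|1=1 G1=G3|G1=1|1=1 G2=G2|G4=1|0=1 G3=G2&G0=1&1=1 G4=NOT G4=NOT 0=1 -> 11111
Step 2: G0=G0|G3=1|1=1 G1=G3|G1=1|1=1 G2=G2|G4=1|1=1 G3=G2&G0=1&1=1 G4=NOT G4=NOT 1=0 -> 11110
Cycle of length 2 starting at step 0 -> no fixed point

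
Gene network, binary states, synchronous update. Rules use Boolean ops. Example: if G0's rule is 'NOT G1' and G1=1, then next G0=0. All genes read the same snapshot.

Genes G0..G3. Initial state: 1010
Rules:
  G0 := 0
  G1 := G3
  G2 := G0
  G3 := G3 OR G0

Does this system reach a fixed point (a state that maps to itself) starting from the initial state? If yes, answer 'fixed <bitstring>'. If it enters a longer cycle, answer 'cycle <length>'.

Answer: fixed 0101

Derivation:
Step 0: 1010
Step 1: G0=0(const) G1=G3=0 G2=G0=1 G3=G3|G0=0|1=1 -> 0011
Step 2: G0=0(const) G1=G3=1 G2=G0=0 G3=G3|G0=1|0=1 -> 0101
Step 3: G0=0(const) G1=G3=1 G2=G0=0 G3=G3|G0=1|0=1 -> 0101
Fixed point reached at step 2: 0101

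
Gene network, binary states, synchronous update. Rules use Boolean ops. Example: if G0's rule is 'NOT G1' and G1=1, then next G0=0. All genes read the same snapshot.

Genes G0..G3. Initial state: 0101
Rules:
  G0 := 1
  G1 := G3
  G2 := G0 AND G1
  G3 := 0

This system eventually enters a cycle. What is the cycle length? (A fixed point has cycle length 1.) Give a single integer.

Answer: 1

Derivation:
Step 0: 0101
Step 1: G0=1(const) G1=G3=1 G2=G0&G1=0&1=0 G3=0(const) -> 1100
Step 2: G0=1(const) G1=G3=0 G2=G0&G1=1&1=1 G3=0(const) -> 1010
Step 3: G0=1(const) G1=G3=0 G2=G0&G1=1&0=0 G3=0(const) -> 1000
Step 4: G0=1(const) G1=G3=0 G2=G0&G1=1&0=0 G3=0(const) -> 1000
State from step 4 equals state from step 3 -> cycle length 1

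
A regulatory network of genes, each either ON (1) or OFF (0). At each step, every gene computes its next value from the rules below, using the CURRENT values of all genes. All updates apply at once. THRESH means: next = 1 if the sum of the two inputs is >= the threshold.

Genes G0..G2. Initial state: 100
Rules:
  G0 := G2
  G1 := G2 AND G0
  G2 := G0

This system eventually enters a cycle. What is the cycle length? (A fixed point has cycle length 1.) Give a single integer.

Answer: 2

Derivation:
Step 0: 100
Step 1: G0=G2=0 G1=G2&G0=0&1=0 G2=G0=1 -> 001
Step 2: G0=G2=1 G1=G2&G0=1&0=0 G2=G0=0 -> 100
State from step 2 equals state from step 0 -> cycle length 2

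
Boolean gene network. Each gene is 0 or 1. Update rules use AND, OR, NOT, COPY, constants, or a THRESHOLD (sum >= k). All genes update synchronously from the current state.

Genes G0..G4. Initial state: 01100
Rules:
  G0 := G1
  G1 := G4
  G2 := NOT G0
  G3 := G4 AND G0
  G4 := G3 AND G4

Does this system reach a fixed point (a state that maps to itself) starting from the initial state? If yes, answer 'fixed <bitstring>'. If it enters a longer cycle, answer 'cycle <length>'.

Step 0: 01100
Step 1: G0=G1=1 G1=G4=0 G2=NOT G0=NOT 0=1 G3=G4&G0=0&0=0 G4=G3&G4=0&0=0 -> 10100
Step 2: G0=G1=0 G1=G4=0 G2=NOT G0=NOT 1=0 G3=G4&G0=0&1=0 G4=G3&G4=0&0=0 -> 00000
Step 3: G0=G1=0 G1=G4=0 G2=NOT G0=NOT 0=1 G3=G4&G0=0&0=0 G4=G3&G4=0&0=0 -> 00100
Step 4: G0=G1=0 G1=G4=0 G2=NOT G0=NOT 0=1 G3=G4&G0=0&0=0 G4=G3&G4=0&0=0 -> 00100
Fixed point reached at step 3: 00100

Answer: fixed 00100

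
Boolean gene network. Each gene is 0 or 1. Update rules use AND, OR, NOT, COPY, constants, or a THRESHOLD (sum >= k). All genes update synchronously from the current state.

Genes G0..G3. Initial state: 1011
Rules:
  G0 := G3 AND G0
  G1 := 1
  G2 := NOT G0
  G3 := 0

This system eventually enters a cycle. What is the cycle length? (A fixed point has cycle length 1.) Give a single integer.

Answer: 1

Derivation:
Step 0: 1011
Step 1: G0=G3&G0=1&1=1 G1=1(const) G2=NOT G0=NOT 1=0 G3=0(const) -> 1100
Step 2: G0=G3&G0=0&1=0 G1=1(const) G2=NOT G0=NOT 1=0 G3=0(const) -> 0100
Step 3: G0=G3&G0=0&0=0 G1=1(const) G2=NOT G0=NOT 0=1 G3=0(const) -> 0110
Step 4: G0=G3&G0=0&0=0 G1=1(const) G2=NOT G0=NOT 0=1 G3=0(const) -> 0110
State from step 4 equals state from step 3 -> cycle length 1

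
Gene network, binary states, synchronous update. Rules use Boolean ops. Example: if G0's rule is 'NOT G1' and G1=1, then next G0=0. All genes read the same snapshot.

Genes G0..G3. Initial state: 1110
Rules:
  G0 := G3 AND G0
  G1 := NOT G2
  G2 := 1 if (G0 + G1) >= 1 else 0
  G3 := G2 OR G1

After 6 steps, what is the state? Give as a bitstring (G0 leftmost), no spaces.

Step 1: G0=G3&G0=0&1=0 G1=NOT G2=NOT 1=0 G2=(1+1>=1)=1 G3=G2|G1=1|1=1 -> 0011
Step 2: G0=G3&G0=1&0=0 G1=NOT G2=NOT 1=0 G2=(0+0>=1)=0 G3=G2|G1=1|0=1 -> 0001
Step 3: G0=G3&G0=1&0=0 G1=NOT G2=NOT 0=1 G2=(0+0>=1)=0 G3=G2|G1=0|0=0 -> 0100
Step 4: G0=G3&G0=0&0=0 G1=NOT G2=NOT 0=1 G2=(0+1>=1)=1 G3=G2|G1=0|1=1 -> 0111
Step 5: G0=G3&G0=1&0=0 G1=NOT G2=NOT 1=0 G2=(0+1>=1)=1 G3=G2|G1=1|1=1 -> 0011
Step 6: G0=G3&G0=1&0=0 G1=NOT G2=NOT 1=0 G2=(0+0>=1)=0 G3=G2|G1=1|0=1 -> 0001

0001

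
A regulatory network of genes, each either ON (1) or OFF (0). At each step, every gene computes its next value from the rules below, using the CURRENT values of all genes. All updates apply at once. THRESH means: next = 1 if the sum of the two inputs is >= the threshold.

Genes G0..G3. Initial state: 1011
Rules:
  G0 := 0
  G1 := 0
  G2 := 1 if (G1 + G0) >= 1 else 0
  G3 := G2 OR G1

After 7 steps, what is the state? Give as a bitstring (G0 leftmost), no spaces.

Step 1: G0=0(const) G1=0(const) G2=(0+1>=1)=1 G3=G2|G1=1|0=1 -> 0011
Step 2: G0=0(const) G1=0(const) G2=(0+0>=1)=0 G3=G2|G1=1|0=1 -> 0001
Step 3: G0=0(const) G1=0(const) G2=(0+0>=1)=0 G3=G2|G1=0|0=0 -> 0000
Step 4: G0=0(const) G1=0(const) G2=(0+0>=1)=0 G3=G2|G1=0|0=0 -> 0000
Step 5: G0=0(const) G1=0(const) G2=(0+0>=1)=0 G3=G2|G1=0|0=0 -> 0000
Step 6: G0=0(const) G1=0(const) G2=(0+0>=1)=0 G3=G2|G1=0|0=0 -> 0000
Step 7: G0=0(const) G1=0(const) G2=(0+0>=1)=0 G3=G2|G1=0|0=0 -> 0000

0000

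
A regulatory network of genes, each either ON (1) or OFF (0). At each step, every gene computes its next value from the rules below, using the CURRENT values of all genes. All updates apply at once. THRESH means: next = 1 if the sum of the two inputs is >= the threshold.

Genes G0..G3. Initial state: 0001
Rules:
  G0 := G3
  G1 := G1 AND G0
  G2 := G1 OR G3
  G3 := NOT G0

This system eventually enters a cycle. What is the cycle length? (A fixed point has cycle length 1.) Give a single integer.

Step 0: 0001
Step 1: G0=G3=1 G1=G1&G0=0&0=0 G2=G1|G3=0|1=1 G3=NOT G0=NOT 0=1 -> 1011
Step 2: G0=G3=1 G1=G1&G0=0&1=0 G2=G1|G3=0|1=1 G3=NOT G0=NOT 1=0 -> 1010
Step 3: G0=G3=0 G1=G1&G0=0&1=0 G2=G1|G3=0|0=0 G3=NOT G0=NOT 1=0 -> 0000
Step 4: G0=G3=0 G1=G1&G0=0&0=0 G2=G1|G3=0|0=0 G3=NOT G0=NOT 0=1 -> 0001
State from step 4 equals state from step 0 -> cycle length 4

Answer: 4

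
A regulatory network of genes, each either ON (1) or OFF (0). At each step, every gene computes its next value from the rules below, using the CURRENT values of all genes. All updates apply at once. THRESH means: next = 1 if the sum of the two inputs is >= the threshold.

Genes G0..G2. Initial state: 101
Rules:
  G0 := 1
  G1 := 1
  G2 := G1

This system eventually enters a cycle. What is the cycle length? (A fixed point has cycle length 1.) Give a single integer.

Step 0: 101
Step 1: G0=1(const) G1=1(const) G2=G1=0 -> 110
Step 2: G0=1(const) G1=1(const) G2=G1=1 -> 111
Step 3: G0=1(const) G1=1(const) G2=G1=1 -> 111
State from step 3 equals state from step 2 -> cycle length 1

Answer: 1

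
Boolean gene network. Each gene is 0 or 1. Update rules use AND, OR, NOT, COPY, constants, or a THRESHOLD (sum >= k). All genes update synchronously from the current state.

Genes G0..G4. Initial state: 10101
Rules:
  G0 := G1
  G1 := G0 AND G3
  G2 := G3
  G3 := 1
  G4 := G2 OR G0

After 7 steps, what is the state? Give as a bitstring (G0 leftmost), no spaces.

Step 1: G0=G1=0 G1=G0&G3=1&0=0 G2=G3=0 G3=1(const) G4=G2|G0=1|1=1 -> 00011
Step 2: G0=G1=0 G1=G0&G3=0&1=0 G2=G3=1 G3=1(const) G4=G2|G0=0|0=0 -> 00110
Step 3: G0=G1=0 G1=G0&G3=0&1=0 G2=G3=1 G3=1(const) G4=G2|G0=1|0=1 -> 00111
Step 4: G0=G1=0 G1=G0&G3=0&1=0 G2=G3=1 G3=1(const) G4=G2|G0=1|0=1 -> 00111
Step 5: G0=G1=0 G1=G0&G3=0&1=0 G2=G3=1 G3=1(const) G4=G2|G0=1|0=1 -> 00111
Step 6: G0=G1=0 G1=G0&G3=0&1=0 G2=G3=1 G3=1(const) G4=G2|G0=1|0=1 -> 00111
Step 7: G0=G1=0 G1=G0&G3=0&1=0 G2=G3=1 G3=1(const) G4=G2|G0=1|0=1 -> 00111

00111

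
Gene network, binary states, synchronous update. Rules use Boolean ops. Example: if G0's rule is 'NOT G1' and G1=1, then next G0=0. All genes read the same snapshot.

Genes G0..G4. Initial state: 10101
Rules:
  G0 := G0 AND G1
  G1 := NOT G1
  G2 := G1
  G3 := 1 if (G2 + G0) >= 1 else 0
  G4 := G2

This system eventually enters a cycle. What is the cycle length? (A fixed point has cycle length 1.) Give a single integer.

Answer: 2

Derivation:
Step 0: 10101
Step 1: G0=G0&G1=1&0=0 G1=NOT G1=NOT 0=1 G2=G1=0 G3=(1+1>=1)=1 G4=G2=1 -> 01011
Step 2: G0=G0&G1=0&1=0 G1=NOT G1=NOT 1=0 G2=G1=1 G3=(0+0>=1)=0 G4=G2=0 -> 00100
Step 3: G0=G0&G1=0&0=0 G1=NOT G1=NOT 0=1 G2=G1=0 G3=(1+0>=1)=1 G4=G2=1 -> 01011
State from step 3 equals state from step 1 -> cycle length 2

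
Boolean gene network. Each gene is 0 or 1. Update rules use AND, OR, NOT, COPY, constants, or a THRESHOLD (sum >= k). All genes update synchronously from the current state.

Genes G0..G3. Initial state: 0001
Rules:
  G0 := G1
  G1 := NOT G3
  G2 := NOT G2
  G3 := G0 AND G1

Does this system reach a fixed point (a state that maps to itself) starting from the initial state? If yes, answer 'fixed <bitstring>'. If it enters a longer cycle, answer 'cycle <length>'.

Answer: cycle 10

Derivation:
Step 0: 0001
Step 1: G0=G1=0 G1=NOT G3=NOT 1=0 G2=NOT G2=NOT 0=1 G3=G0&G1=0&0=0 -> 0010
Step 2: G0=G1=0 G1=NOT G3=NOT 0=1 G2=NOT G2=NOT 1=0 G3=G0&G1=0&0=0 -> 0100
Step 3: G0=G1=1 G1=NOT G3=NOT 0=1 G2=NOT G2=NOT 0=1 G3=G0&G1=0&1=0 -> 1110
Step 4: G0=G1=1 G1=NOT G3=NOT 0=1 G2=NOT G2=NOT 1=0 G3=G0&G1=1&1=1 -> 1101
Step 5: G0=G1=1 G1=NOT G3=NOT 1=0 G2=NOT G2=NOT 0=1 G3=G0&G1=1&1=1 -> 1011
Step 6: G0=G1=0 G1=NOT G3=NOT 1=0 G2=NOT G2=NOT 1=0 G3=G0&G1=1&0=0 -> 0000
Step 7: G0=G1=0 G1=NOT G3=NOT 0=1 G2=NOT G2=NOT 0=1 G3=G0&G1=0&0=0 -> 0110
Step 8: G0=G1=1 G1=NOT G3=NOT 0=1 G2=NOT G2=NOT 1=0 G3=G0&G1=0&1=0 -> 1100
Step 9: G0=G1=1 G1=NOT G3=NOT 0=1 G2=NOT G2=NOT 0=1 G3=G0&G1=1&1=1 -> 1111
Step 10: G0=G1=1 G1=NOT G3=NOT 1=0 G2=NOT G2=NOT 1=0 G3=G0&G1=1&1=1 -> 1001
Step 11: G0=G1=0 G1=NOT G3=NOT 1=0 G2=NOT G2=NOT 0=1 G3=G0&G1=1&0=0 -> 0010
Cycle of length 10 starting at step 1 -> no fixed point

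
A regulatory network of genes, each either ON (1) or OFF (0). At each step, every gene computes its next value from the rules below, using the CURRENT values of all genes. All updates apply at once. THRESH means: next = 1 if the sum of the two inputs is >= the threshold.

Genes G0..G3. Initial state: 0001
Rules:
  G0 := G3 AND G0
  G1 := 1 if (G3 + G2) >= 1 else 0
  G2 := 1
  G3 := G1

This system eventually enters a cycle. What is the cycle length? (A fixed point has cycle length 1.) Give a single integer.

Answer: 1

Derivation:
Step 0: 0001
Step 1: G0=G3&G0=1&0=0 G1=(1+0>=1)=1 G2=1(const) G3=G1=0 -> 0110
Step 2: G0=G3&G0=0&0=0 G1=(0+1>=1)=1 G2=1(const) G3=G1=1 -> 0111
Step 3: G0=G3&G0=1&0=0 G1=(1+1>=1)=1 G2=1(const) G3=G1=1 -> 0111
State from step 3 equals state from step 2 -> cycle length 1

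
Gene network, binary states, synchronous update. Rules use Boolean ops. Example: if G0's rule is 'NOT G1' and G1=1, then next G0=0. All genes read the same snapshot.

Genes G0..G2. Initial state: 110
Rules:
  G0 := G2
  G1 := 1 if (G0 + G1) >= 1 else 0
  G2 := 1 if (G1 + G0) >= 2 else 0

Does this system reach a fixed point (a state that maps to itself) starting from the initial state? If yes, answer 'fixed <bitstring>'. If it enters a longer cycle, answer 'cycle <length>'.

Answer: cycle 2

Derivation:
Step 0: 110
Step 1: G0=G2=0 G1=(1+1>=1)=1 G2=(1+1>=2)=1 -> 011
Step 2: G0=G2=1 G1=(0+1>=1)=1 G2=(1+0>=2)=0 -> 110
Cycle of length 2 starting at step 0 -> no fixed point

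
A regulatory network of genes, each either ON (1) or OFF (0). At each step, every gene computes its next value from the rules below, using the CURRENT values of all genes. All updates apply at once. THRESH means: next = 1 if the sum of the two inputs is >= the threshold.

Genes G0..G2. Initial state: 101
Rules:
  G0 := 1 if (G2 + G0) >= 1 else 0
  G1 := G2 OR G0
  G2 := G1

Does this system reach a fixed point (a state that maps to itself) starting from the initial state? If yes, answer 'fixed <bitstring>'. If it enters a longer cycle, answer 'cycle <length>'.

Step 0: 101
Step 1: G0=(1+1>=1)=1 G1=G2|G0=1|1=1 G2=G1=0 -> 110
Step 2: G0=(0+1>=1)=1 G1=G2|G0=0|1=1 G2=G1=1 -> 111
Step 3: G0=(1+1>=1)=1 G1=G2|G0=1|1=1 G2=G1=1 -> 111
Fixed point reached at step 2: 111

Answer: fixed 111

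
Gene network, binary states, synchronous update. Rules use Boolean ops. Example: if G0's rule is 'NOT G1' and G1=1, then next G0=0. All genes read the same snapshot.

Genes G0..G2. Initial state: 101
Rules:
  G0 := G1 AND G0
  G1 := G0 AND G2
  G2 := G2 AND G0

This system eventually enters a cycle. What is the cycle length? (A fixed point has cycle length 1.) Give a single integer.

Step 0: 101
Step 1: G0=G1&G0=0&1=0 G1=G0&G2=1&1=1 G2=G2&G0=1&1=1 -> 011
Step 2: G0=G1&G0=1&0=0 G1=G0&G2=0&1=0 G2=G2&G0=1&0=0 -> 000
Step 3: G0=G1&G0=0&0=0 G1=G0&G2=0&0=0 G2=G2&G0=0&0=0 -> 000
State from step 3 equals state from step 2 -> cycle length 1

Answer: 1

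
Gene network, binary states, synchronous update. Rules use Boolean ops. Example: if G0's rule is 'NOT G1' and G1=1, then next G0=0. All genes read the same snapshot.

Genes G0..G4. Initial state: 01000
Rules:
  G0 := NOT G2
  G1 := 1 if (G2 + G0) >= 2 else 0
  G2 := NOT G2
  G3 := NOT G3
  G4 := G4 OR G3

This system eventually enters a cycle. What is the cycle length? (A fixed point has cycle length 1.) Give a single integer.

Step 0: 01000
Step 1: G0=NOT G2=NOT 0=1 G1=(0+0>=2)=0 G2=NOT G2=NOT 0=1 G3=NOT G3=NOT 0=1 G4=G4|G3=0|0=0 -> 10110
Step 2: G0=NOT G2=NOT 1=0 G1=(1+1>=2)=1 G2=NOT G2=NOT 1=0 G3=NOT G3=NOT 1=0 G4=G4|G3=0|1=1 -> 01001
Step 3: G0=NOT G2=NOT 0=1 G1=(0+0>=2)=0 G2=NOT G2=NOT 0=1 G3=NOT G3=NOT 0=1 G4=G4|G3=1|0=1 -> 10111
Step 4: G0=NOT G2=NOT 1=0 G1=(1+1>=2)=1 G2=NOT G2=NOT 1=0 G3=NOT G3=NOT 1=0 G4=G4|G3=1|1=1 -> 01001
State from step 4 equals state from step 2 -> cycle length 2

Answer: 2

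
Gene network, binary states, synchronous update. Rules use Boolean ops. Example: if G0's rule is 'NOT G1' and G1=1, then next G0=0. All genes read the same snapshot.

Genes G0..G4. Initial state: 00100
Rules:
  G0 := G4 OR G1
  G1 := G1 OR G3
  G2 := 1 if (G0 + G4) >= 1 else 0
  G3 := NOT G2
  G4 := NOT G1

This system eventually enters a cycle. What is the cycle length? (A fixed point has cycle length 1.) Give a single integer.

Step 0: 00100
Step 1: G0=G4|G1=0|0=0 G1=G1|G3=0|0=0 G2=(0+0>=1)=0 G3=NOT G2=NOT 1=0 G4=NOT G1=NOT 0=1 -> 00001
Step 2: G0=G4|G1=1|0=1 G1=G1|G3=0|0=0 G2=(0+1>=1)=1 G3=NOT G2=NOT 0=1 G4=NOT G1=NOT 0=1 -> 10111
Step 3: G0=G4|G1=1|0=1 G1=G1|G3=0|1=1 G2=(1+1>=1)=1 G3=NOT G2=NOT 1=0 G4=NOT G1=NOT 0=1 -> 11101
Step 4: G0=G4|G1=1|1=1 G1=G1|G3=1|0=1 G2=(1+1>=1)=1 G3=NOT G2=NOT 1=0 G4=NOT G1=NOT 1=0 -> 11100
Step 5: G0=G4|G1=0|1=1 G1=G1|G3=1|0=1 G2=(1+0>=1)=1 G3=NOT G2=NOT 1=0 G4=NOT G1=NOT 1=0 -> 11100
State from step 5 equals state from step 4 -> cycle length 1

Answer: 1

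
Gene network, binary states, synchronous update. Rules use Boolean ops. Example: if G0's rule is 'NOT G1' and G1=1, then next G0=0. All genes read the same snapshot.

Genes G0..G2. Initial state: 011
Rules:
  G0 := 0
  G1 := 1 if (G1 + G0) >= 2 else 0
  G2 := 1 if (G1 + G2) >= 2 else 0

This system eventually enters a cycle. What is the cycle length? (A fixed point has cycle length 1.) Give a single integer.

Answer: 1

Derivation:
Step 0: 011
Step 1: G0=0(const) G1=(1+0>=2)=0 G2=(1+1>=2)=1 -> 001
Step 2: G0=0(const) G1=(0+0>=2)=0 G2=(0+1>=2)=0 -> 000
Step 3: G0=0(const) G1=(0+0>=2)=0 G2=(0+0>=2)=0 -> 000
State from step 3 equals state from step 2 -> cycle length 1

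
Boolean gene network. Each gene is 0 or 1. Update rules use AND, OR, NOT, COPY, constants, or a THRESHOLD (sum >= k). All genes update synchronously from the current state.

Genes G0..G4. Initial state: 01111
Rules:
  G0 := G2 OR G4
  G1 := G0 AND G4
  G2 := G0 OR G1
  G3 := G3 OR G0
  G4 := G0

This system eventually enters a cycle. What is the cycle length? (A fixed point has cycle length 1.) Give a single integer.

Step 0: 01111
Step 1: G0=G2|G4=1|1=1 G1=G0&G4=0&1=0 G2=G0|G1=0|1=1 G3=G3|G0=1|0=1 G4=G0=0 -> 10110
Step 2: G0=G2|G4=1|0=1 G1=G0&G4=1&0=0 G2=G0|G1=1|0=1 G3=G3|G0=1|1=1 G4=G0=1 -> 10111
Step 3: G0=G2|G4=1|1=1 G1=G0&G4=1&1=1 G2=G0|G1=1|0=1 G3=G3|G0=1|1=1 G4=G0=1 -> 11111
Step 4: G0=G2|G4=1|1=1 G1=G0&G4=1&1=1 G2=G0|G1=1|1=1 G3=G3|G0=1|1=1 G4=G0=1 -> 11111
State from step 4 equals state from step 3 -> cycle length 1

Answer: 1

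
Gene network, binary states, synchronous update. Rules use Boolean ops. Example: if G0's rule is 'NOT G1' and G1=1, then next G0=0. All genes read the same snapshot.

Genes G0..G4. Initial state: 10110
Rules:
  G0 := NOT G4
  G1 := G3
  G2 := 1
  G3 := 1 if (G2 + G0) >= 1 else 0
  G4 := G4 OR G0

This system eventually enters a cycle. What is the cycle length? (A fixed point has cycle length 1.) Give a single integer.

Step 0: 10110
Step 1: G0=NOT G4=NOT 0=1 G1=G3=1 G2=1(const) G3=(1+1>=1)=1 G4=G4|G0=0|1=1 -> 11111
Step 2: G0=NOT G4=NOT 1=0 G1=G3=1 G2=1(const) G3=(1+1>=1)=1 G4=G4|G0=1|1=1 -> 01111
Step 3: G0=NOT G4=NOT 1=0 G1=G3=1 G2=1(const) G3=(1+0>=1)=1 G4=G4|G0=1|0=1 -> 01111
State from step 3 equals state from step 2 -> cycle length 1

Answer: 1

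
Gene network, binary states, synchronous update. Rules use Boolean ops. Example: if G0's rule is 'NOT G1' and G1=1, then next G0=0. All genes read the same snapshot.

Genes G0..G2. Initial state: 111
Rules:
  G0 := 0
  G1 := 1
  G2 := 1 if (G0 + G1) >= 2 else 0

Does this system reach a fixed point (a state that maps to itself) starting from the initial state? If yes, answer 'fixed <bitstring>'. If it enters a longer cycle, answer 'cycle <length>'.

Step 0: 111
Step 1: G0=0(const) G1=1(const) G2=(1+1>=2)=1 -> 011
Step 2: G0=0(const) G1=1(const) G2=(0+1>=2)=0 -> 010
Step 3: G0=0(const) G1=1(const) G2=(0+1>=2)=0 -> 010
Fixed point reached at step 2: 010

Answer: fixed 010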